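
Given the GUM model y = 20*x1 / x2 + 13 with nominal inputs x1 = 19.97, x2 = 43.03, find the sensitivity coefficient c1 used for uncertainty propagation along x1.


y = 20*x1 / x2 + 13
dy/dx1 = 20/x2
Evaluate at x2 = 43.03: c1 = 20 / 43.03
c1 = 0.4648

0.4648


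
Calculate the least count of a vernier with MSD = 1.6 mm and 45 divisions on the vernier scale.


LC = MSD / n_div
= 1.6 / 45
= 0.0356

0.0356


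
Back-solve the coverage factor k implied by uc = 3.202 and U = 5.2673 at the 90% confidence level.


k = U / uc
k = 5.2673 / 3.202
k = 1.645

1.645


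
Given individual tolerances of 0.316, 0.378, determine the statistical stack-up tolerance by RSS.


RSS = sqrt(0.316^2 + 0.378^2)
= sqrt(0.24274)
= 0.4927

0.4927


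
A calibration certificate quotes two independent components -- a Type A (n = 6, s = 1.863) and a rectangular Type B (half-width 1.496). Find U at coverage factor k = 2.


u_A = s / sqrt(n) = 1.863 / sqrt(6) = 0.76056657
u_B = half_width / sqrt(3) = 1.496 / sqrt(3) = 0.863716
uc = sqrt(u_A^2 + u_B^2) = sqrt(0.76056657^2 + 0.863716^2) = 1.1508548
U = k * uc = 2 * 1.1508548
U = 2.3017

2.3017


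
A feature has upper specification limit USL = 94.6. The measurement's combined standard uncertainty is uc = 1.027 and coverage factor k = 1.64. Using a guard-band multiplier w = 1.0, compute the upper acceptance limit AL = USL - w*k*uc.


U = k * uc = 1.64 * 1.027 = 1.68428
guard band g = w * U = 1.0 * 1.68428 = 1.68428
AL = USL - g = 94.6 - 1.68428
AL = 92.9157

92.9157


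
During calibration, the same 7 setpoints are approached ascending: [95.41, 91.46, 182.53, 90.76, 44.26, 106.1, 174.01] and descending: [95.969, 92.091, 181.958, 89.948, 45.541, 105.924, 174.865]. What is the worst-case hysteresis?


|95.41 - 95.969| = 0.5590
|91.46 - 92.091| = 0.6310
|182.53 - 181.958| = 0.5720
|90.76 - 89.948| = 0.8120
|44.26 - 45.541| = 1.2810
|106.1 - 105.924| = 0.1760
|174.01 - 174.865| = 0.8550
hysteresis = max(diffs) = 1.2810

1.2810


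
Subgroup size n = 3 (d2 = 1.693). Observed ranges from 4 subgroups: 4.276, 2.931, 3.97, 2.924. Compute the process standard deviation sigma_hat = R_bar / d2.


R_bar = (4.276 + 2.931 + 3.97 + 2.924) / 4
R_bar = 14.101 / 4 = 3.52525
sigma_hat = R_bar / d2 = 3.52525 / 1.693 = 2.0823

2.0823


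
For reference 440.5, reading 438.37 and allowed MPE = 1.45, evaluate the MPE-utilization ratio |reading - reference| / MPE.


e = indication - reference = 438.37 - 440.5 = -2.1300
|e| = 2.1300
ratio = |e| / MPE = 2.1300 / 1.45
ratio = 1.4690

1.4690


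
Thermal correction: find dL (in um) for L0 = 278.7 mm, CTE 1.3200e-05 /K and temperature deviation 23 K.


dL = L * alpha * dT
= 278.7 * 1.3200e-05 * 23
= 0.0846133 mm
dL_um = 0.0846133 * 1000 = 84.6133 um

84.6133


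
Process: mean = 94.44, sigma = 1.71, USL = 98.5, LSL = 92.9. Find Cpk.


Cpu = (USL - mean) / (3*sigma) = (98.5 - 94.44) / (3*1.71) = 0.7914
Cpl = (mean - LSL) / (3*sigma) = (94.44 - 92.9) / (3*1.71) = 0.3002
Cpk = min(Cpu, Cpl) = 0.3002

0.3002


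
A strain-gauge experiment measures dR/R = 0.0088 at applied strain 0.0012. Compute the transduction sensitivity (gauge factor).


GF = (dR/R) / epsilon
= 0.0088 / 0.0012
= 7.3333

7.3333


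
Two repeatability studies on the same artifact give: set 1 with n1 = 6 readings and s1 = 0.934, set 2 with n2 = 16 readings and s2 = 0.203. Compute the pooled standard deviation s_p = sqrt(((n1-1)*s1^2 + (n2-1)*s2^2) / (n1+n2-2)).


s_p = sqrt(((n1-1)*s1^2 + (n2-1)*s2^2) / (n1+n2-2))
numerator = (6-1)*0.934^2 + (16-1)*0.203^2 = 4.36178 + 0.618135 = 4.979915
denominator = 6 + 16 - 2 = 20
s_p^2 = 4.979915 / 20 = 0.24899575
s_p = sqrt(0.24899575) = 0.4990

0.4990


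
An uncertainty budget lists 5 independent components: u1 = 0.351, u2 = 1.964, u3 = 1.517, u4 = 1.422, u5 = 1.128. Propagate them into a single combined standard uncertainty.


uc = sqrt(0.351^2 + 1.964^2 + 1.517^2 + 1.422^2 + 1.128^2)
uc = sqrt(9.576254)
uc = 3.0946

3.0946


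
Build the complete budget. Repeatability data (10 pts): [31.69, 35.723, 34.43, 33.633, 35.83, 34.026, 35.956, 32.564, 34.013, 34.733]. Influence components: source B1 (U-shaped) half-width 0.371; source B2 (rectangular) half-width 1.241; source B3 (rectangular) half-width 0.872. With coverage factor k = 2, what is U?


mean = (31.69 + 35.723 + 34.43 + 33.633 + 35.83 + 34.026 + 35.956 + 32.564 + 34.013 + 34.733) / 10 = 34.2598
s = sqrt(sum((x - mean)^2)/(n-1)) = 1.4033501
u_A = s / sqrt(n) = 1.4033501 / sqrt(10) = 0.44377827
u_B1 = 0.371 / sqrt(2) = 0.26233662
u_B2 = 1.241 / sqrt(3) = 0.71649168
u_B3 = 0.872 / sqrt(3) = 0.50344943
uc = sqrt(0.44377827^2 + 0.26233662^2 + 0.71649168^2 + 0.50344943^2) = 1.0161601
U = k * uc = 2 * 1.0161601
U = 2.0323

2.0323


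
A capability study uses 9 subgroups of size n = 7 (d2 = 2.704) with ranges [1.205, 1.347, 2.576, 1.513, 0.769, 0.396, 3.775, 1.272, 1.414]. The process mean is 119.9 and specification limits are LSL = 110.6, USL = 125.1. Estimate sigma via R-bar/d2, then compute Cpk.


R_bar = (1.205 + 1.347 + 2.576 + 1.513 + 0.769 + 0.396 + 3.775 + 1.272 + 1.414) / 9 = 1.5852222
sigma = R_bar / d2 = 1.5852222 / 2.704 = 0.58625081
Cp = (USL - LSL)/(6*sigma) = (125.1 - 110.6)/(6*0.58625081) = 4.1222
Cpu = (125.1 - 119.9)/(3*0.58625081) = 2.9566
Cpl = (119.9 - 110.6)/(3*0.58625081) = 5.2878
Cpk = min(Cpu, Cpl) = 2.9566

2.9566


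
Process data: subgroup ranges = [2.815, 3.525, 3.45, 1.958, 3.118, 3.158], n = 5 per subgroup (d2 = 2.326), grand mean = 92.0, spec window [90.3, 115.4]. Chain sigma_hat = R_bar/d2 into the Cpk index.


R_bar = (2.815 + 3.525 + 3.45 + 1.958 + 3.118 + 3.158) / 6 = 3.004
sigma = R_bar / d2 = 3.004 / 2.326 = 1.2914875
Cp = (USL - LSL)/(6*sigma) = (115.4 - 90.3)/(6*1.2914875) = 3.2392
Cpu = (115.4 - 92.0)/(3*1.2914875) = 6.0395
Cpl = (92.0 - 90.3)/(3*1.2914875) = 0.4388
Cpk = min(Cpu, Cpl) = 0.4388

0.4388


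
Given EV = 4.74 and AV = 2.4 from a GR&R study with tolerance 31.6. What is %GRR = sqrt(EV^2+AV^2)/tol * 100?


GRR = sqrt(EV^2 + AV^2) = sqrt(4.74^2 + 2.4^2) = 5.3129653
%GRR = GRR / tol * 100 = 5.3129653 / 31.6 * 100
%GRR = 16.8132

16.8132


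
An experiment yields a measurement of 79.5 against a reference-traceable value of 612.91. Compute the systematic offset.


Systematic error = measured - true
= 79.5 - 612.91
= -533.4100

-533.4100


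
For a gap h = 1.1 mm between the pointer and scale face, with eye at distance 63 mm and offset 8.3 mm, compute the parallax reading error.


error = h * offset / d
= 1.1 * 8.3 / 63
= 0.1449

0.1449


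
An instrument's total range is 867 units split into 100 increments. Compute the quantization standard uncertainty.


resolution = range / divisions
resolution = 867 / 100 = 8.67
u_res = resolution / (2*sqrt(3))
u_res = 8.67 / 3.4641016
u_res = 2.5028

2.5028


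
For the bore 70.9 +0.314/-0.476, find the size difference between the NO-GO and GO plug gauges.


GO = nominal - lower_tol (smallest hole = maximum material condition)
GO = 70.9 - 0.476 = 70.424
NO-GO = nominal + upper_tol (largest hole = least material condition)
NO-GO = 70.9 + 0.314 = 71.214
spread = NO-GO - GO = 71.214 - 70.424 = 0.7900

0.7900


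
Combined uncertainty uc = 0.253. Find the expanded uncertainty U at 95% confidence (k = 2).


U = k * uc
U = 2 * 0.253
U = 0.5060

0.5060


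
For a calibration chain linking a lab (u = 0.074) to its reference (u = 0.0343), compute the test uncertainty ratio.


TUR = u_lab / u_ref
= 0.074 / 0.0343
= 2.1574

2.1574


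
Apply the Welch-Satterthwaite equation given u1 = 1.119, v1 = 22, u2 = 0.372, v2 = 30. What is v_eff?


uc = sqrt(u1^2 + u2^2) = sqrt(1.119^2 + 0.372^2) = 1.1792137
v_eff = uc^4 / (u1^4/v1 + u2^4/v2)
= 1.1792137^4 / (1.119^4/22 + 0.372^4/30)
= 1.9336153 / 0.071906845
v_eff = 26.8906

26.8906


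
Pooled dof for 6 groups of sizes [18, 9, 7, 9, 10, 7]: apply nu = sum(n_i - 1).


nu = sum_i (n_i - 1)
nu = ((18 - 1) + (9 - 1) + (7 - 1) + (9 - 1) + (10 - 1) + (7 - 1))
nu = 17 + 8 + 6 + 8 + 9 + 6
nu = 54

54


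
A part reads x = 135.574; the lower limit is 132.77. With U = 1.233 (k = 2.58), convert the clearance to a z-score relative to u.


u = U / k = 1.233 / 2.58 = 0.47790698
margin = |LSL - x| = |132.77 - 135.574| = 2.804
z = margin / u = 2.804 / 0.47790698
z = 5.8673

5.8673


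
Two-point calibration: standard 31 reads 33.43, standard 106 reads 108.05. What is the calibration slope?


slope = (y2 - y1) / (x2 - x1)
= (108.05 - 33.43) / (106 - 31)
= 74.6200 / 75
= 0.9949

0.9949


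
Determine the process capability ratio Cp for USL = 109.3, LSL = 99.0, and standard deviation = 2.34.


Cp = (USL - LSL) / (6 * sigma)
= (109.3 - 99.0) / (6 * 2.34)
= 10.3000 / 14.0400
= 0.7336

0.7336


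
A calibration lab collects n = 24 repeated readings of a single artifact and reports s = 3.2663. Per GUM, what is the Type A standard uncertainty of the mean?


u_A = s / sqrt(n)
u_A = 3.2663 / sqrt(24)
u_A = 3.2663 / 4.8989795
u_A = 0.6667

0.6667


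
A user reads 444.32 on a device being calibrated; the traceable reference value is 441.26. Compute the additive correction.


Correction = standard - reading
= 441.26 - 444.32
= -3.0600

-3.0600


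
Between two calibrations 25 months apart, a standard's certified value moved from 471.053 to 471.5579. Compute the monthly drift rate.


rate = (v2 - v1) / months
= (471.5579 - 471.053) / 25
= 0.5049 / 25
= 0.0202

0.0202


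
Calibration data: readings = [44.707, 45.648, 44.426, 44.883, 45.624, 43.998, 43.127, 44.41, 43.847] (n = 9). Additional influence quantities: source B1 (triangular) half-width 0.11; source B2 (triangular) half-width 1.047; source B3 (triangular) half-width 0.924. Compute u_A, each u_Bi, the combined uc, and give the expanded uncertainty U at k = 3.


mean = (44.707 + 45.648 + 44.426 + 44.883 + 45.624 + 43.998 + 43.127 + 44.41 + 43.847) / 9 = 44.51888889
s = sqrt(sum((x - mean)^2)/(n-1)) = 0.8173681
u_A = s / sqrt(n) = 0.8173681 / sqrt(9) = 0.27245603
u_B1 = 0.11 / sqrt(6) = 0.044907312
u_B2 = 1.047 / sqrt(6) = 0.42743596
u_B3 = 0.924 / sqrt(6) = 0.37722142
uc = sqrt(0.27245603^2 + 0.044907312^2 + 0.42743596^2 + 0.37722142^2) = 0.63344017
U = k * uc = 3 * 0.63344017
U = 1.9003

1.9003


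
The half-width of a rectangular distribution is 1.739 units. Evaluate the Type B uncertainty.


u_B = half_width / sqrt(3)
u_B = 1.739 / 1.7320508
u_B = 1.0040

1.0040


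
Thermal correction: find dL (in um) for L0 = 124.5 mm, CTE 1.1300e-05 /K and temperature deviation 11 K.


dL = L * alpha * dT
= 124.5 * 1.1300e-05 * 11
= 0.0154754 mm
dL_um = 0.0154754 * 1000 = 15.4754 um

15.4754


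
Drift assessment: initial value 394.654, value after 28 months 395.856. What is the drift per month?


rate = (v2 - v1) / months
= (395.856 - 394.654) / 28
= 1.2020 / 28
= 0.0429

0.0429


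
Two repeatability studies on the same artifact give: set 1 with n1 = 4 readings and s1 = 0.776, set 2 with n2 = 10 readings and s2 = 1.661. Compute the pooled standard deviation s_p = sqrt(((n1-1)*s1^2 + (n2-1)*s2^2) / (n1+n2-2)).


s_p = sqrt(((n1-1)*s1^2 + (n2-1)*s2^2) / (n1+n2-2))
numerator = (4-1)*0.776^2 + (10-1)*1.661^2 = 1.806528 + 24.830289 = 26.636817
denominator = 4 + 10 - 2 = 12
s_p^2 = 26.636817 / 12 = 2.2197348
s_p = sqrt(2.2197348) = 1.4899

1.4899


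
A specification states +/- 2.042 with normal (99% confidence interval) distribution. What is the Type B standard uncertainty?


u_B = half_width / 2.576
u_B = 2.042 / 2.576
u_B = 0.7927

0.7927


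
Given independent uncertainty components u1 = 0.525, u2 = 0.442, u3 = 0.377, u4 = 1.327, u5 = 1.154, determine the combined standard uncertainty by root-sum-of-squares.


uc = sqrt(0.525^2 + 0.442^2 + 0.377^2 + 1.327^2 + 1.154^2)
uc = sqrt(3.705763)
uc = 1.9250

1.9250


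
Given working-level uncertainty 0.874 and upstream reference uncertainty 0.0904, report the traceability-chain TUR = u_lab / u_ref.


TUR = u_lab / u_ref
= 0.874 / 0.0904
= 9.6681

9.6681


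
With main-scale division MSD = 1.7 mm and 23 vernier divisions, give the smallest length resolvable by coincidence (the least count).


LC = MSD / n_div
= 1.7 / 23
= 0.0739

0.0739


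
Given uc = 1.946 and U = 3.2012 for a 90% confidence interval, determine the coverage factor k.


k = U / uc
k = 3.2012 / 1.946
k = 1.645

1.645


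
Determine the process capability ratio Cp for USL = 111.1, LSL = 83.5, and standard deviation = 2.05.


Cp = (USL - LSL) / (6 * sigma)
= (111.1 - 83.5) / (6 * 2.05)
= 27.6000 / 12.3000
= 2.2439

2.2439


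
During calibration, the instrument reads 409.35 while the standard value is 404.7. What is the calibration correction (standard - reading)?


Correction = standard - reading
= 404.7 - 409.35
= -4.6500

-4.6500


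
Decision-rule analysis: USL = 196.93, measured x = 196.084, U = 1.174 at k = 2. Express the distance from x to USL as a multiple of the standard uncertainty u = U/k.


u = U / k = 1.174 / 2 = 0.587
margin = |USL - x| = |196.93 - 196.084| = 0.846
z = margin / u = 0.846 / 0.587
z = 1.4412

1.4412


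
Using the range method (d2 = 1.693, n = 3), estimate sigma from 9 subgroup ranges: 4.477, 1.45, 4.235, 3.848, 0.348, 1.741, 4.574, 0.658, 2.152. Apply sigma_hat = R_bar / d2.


R_bar = (4.477 + 1.45 + 4.235 + 3.848 + 0.348 + 1.741 + 4.574 + 0.658 + 2.152) / 9
R_bar = 23.483 / 9 = 2.6092222
sigma_hat = R_bar / d2 = 2.6092222 / 1.693 = 1.5412

1.5412


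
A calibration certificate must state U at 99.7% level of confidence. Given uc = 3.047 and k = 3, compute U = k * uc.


U = k * uc
U = 3 * 3.047
U = 9.1410

9.1410


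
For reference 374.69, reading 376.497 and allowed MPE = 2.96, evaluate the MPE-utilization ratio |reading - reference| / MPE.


e = indication - reference = 376.497 - 374.69 = 1.8070
|e| = 1.8070
ratio = |e| / MPE = 1.8070 / 2.96
ratio = 0.6105

0.6105


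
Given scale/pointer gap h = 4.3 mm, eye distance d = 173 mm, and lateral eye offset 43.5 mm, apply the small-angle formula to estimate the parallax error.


error = h * offset / d
= 4.3 * 43.5 / 173
= 1.0812

1.0812


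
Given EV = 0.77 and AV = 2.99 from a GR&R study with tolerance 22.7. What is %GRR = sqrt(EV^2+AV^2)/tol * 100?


GRR = sqrt(EV^2 + AV^2) = sqrt(0.77^2 + 2.99^2) = 3.0875557
%GRR = GRR / tol * 100 = 3.0875557 / 22.7 * 100
%GRR = 13.6016

13.6016


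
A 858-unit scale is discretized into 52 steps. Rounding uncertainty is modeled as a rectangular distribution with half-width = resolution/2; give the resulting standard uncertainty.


resolution = range / divisions
resolution = 858 / 52 = 16.5
u_res = resolution / (2*sqrt(3))
u_res = 16.5 / 3.4641016
u_res = 4.7631

4.7631


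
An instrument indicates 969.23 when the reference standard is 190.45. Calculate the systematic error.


Systematic error = measured - true
= 969.23 - 190.45
= 778.7800

778.7800


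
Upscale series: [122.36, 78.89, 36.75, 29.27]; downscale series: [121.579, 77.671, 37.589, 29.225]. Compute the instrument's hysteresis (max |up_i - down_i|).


|122.36 - 121.579| = 0.7810
|78.89 - 77.671| = 1.2190
|36.75 - 37.589| = 0.8390
|29.27 - 29.225| = 0.0450
hysteresis = max(diffs) = 1.2190

1.2190


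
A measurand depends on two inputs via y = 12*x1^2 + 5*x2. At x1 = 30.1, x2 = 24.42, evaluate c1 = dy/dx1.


y = 12*x1^2 + 5*x2
dy/dx1 = 2*12*x1
Evaluate at x1 = 30.1: c1 = 24 * 30.1
c1 = 722.4000

722.4000


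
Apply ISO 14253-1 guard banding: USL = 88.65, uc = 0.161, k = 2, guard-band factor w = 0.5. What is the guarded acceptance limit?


U = k * uc = 2 * 0.161 = 0.322
guard band g = w * U = 0.5 * 0.322 = 0.161
AL = USL - g = 88.65 - 0.161
AL = 88.4890

88.4890


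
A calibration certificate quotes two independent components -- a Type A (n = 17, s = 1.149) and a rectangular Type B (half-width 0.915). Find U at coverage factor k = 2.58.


u_A = s / sqrt(n) = 1.149 / sqrt(17) = 0.27867343
u_B = half_width / sqrt(3) = 0.915 / sqrt(3) = 0.5282755
uc = sqrt(u_A^2 + u_B^2) = sqrt(0.27867343^2 + 0.5282755^2) = 0.59727204
U = k * uc = 2.58 * 0.59727204
U = 1.5410

1.5410


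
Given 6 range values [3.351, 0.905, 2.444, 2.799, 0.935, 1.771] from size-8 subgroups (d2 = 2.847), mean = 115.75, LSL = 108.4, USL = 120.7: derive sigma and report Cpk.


R_bar = (3.351 + 0.905 + 2.444 + 2.799 + 0.935 + 1.771) / 6 = 2.0341667
sigma = R_bar / d2 = 2.0341667 / 2.847 = 0.7144948
Cp = (USL - LSL)/(6*sigma) = (120.7 - 108.4)/(6*0.7144948) = 2.8692
Cpu = (120.7 - 115.75)/(3*0.7144948) = 2.3093
Cpl = (115.75 - 108.4)/(3*0.7144948) = 3.4290
Cpk = min(Cpu, Cpl) = 2.3093

2.3093


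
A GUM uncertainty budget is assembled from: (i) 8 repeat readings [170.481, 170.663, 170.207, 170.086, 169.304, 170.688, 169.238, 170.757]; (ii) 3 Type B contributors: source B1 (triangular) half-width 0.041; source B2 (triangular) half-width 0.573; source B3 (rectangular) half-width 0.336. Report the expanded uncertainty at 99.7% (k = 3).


mean = (170.481 + 170.663 + 170.207 + 170.086 + 169.304 + 170.688 + 169.238 + 170.757) / 8 = 170.178
s = sqrt(sum((x - mean)^2)/(n-1)) = 0.60700153
u_A = s / sqrt(n) = 0.60700153 / sqrt(8) = 0.21460745
u_B1 = 0.041 / sqrt(6) = 0.01673818
u_B2 = 0.573 / sqrt(6) = 0.23392627
u_B3 = 0.336 / sqrt(3) = 0.19398969
uc = sqrt(0.21460745^2 + 0.01673818^2 + 0.23392627^2 + 0.19398969^2) = 0.3724111
U = k * uc = 3 * 0.3724111
U = 1.1172

1.1172


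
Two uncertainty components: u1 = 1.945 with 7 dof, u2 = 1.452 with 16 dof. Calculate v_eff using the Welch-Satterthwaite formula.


uc = sqrt(u1^2 + u2^2) = sqrt(1.945^2 + 1.452^2) = 2.427206
v_eff = uc^4 / (u1^4/v1 + u2^4/v2)
= 2.427206^4 / (1.945^4/7 + 1.452^4/16)
= 34.707757 / 2.3222774
v_eff = 14.9456

14.9456


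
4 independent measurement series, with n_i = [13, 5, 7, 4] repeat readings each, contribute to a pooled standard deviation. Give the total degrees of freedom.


nu = sum_i (n_i - 1)
nu = ((13 - 1) + (5 - 1) + (7 - 1) + (4 - 1))
nu = 12 + 4 + 6 + 3
nu = 25

25


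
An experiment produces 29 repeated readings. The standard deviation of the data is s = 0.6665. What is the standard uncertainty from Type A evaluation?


u_A = s / sqrt(n)
u_A = 0.6665 / sqrt(29)
u_A = 0.6665 / 5.3851648
u_A = 0.1238

0.1238


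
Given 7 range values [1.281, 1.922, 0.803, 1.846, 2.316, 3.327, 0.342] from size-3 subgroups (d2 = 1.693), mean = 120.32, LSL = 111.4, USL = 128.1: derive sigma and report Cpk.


R_bar = (1.281 + 1.922 + 0.803 + 1.846 + 2.316 + 3.327 + 0.342) / 7 = 1.691
sigma = R_bar / d2 = 1.691 / 1.693 = 0.99881867
Cp = (USL - LSL)/(6*sigma) = (128.1 - 111.4)/(6*0.99881867) = 2.7866
Cpu = (128.1 - 120.32)/(3*0.99881867) = 2.5964
Cpl = (120.32 - 111.4)/(3*0.99881867) = 2.9768
Cpk = min(Cpu, Cpl) = 2.5964

2.5964


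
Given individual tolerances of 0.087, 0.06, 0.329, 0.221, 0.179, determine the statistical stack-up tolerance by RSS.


RSS = sqrt(0.087^2 + 0.06^2 + 0.329^2 + 0.221^2 + 0.179^2)
= sqrt(0.200292)
= 0.4475

0.4475


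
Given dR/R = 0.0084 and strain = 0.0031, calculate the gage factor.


GF = (dR/R) / epsilon
= 0.0084 / 0.0031
= 2.7097

2.7097


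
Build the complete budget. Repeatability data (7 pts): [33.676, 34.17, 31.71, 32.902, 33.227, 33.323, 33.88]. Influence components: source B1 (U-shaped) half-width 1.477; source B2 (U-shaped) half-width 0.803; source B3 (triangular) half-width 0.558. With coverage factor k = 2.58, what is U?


mean = (33.676 + 34.17 + 31.71 + 32.902 + 33.227 + 33.323 + 33.88) / 7 = 33.26971429
s = sqrt(sum((x - mean)^2)/(n-1)) = 0.80835403
u_A = s / sqrt(n) = 0.80835403 / sqrt(7) = 0.3055291
u_B1 = 1.477 / sqrt(2) = 1.0443967
u_B2 = 0.803 / sqrt(2) = 0.56780675
u_B3 = 0.558 / sqrt(6) = 0.22780255
uc = sqrt(0.3055291^2 + 1.0443967^2 + 0.56780675^2 + 0.22780255^2) = 1.2483633
U = k * uc = 2.58 * 1.2483633
U = 3.2208

3.2208


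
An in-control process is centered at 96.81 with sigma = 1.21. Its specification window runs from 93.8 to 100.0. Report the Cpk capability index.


Cpu = (USL - mean) / (3*sigma) = (100.0 - 96.81) / (3*1.21) = 0.8788
Cpl = (mean - LSL) / (3*sigma) = (96.81 - 93.8) / (3*1.21) = 0.8292
Cpk = min(Cpu, Cpl) = 0.8292

0.8292


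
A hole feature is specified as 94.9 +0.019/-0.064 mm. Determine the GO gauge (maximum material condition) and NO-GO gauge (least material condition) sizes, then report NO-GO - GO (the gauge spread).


GO = nominal - lower_tol (smallest hole = maximum material condition)
GO = 94.9 - 0.064 = 94.836
NO-GO = nominal + upper_tol (largest hole = least material condition)
NO-GO = 94.9 + 0.019 = 94.919
spread = NO-GO - GO = 94.919 - 94.836 = 0.0830

0.0830


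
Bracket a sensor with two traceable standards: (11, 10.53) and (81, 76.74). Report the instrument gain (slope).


slope = (y2 - y1) / (x2 - x1)
= (76.74 - 10.53) / (81 - 11)
= 66.2100 / 70
= 0.9459

0.9459


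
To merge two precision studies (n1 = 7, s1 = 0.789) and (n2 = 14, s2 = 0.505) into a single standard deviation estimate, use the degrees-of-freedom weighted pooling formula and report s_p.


s_p = sqrt(((n1-1)*s1^2 + (n2-1)*s2^2) / (n1+n2-2))
numerator = (7-1)*0.789^2 + (14-1)*0.505^2 = 3.735126 + 3.315325 = 7.050451
denominator = 7 + 14 - 2 = 19
s_p^2 = 7.050451 / 19 = 0.37107637
s_p = sqrt(0.37107637) = 0.6092

0.6092


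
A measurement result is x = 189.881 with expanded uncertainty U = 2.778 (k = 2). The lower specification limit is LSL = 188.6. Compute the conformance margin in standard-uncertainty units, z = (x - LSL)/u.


u = U / k = 2.778 / 2 = 1.389
margin = |LSL - x| = |188.6 - 189.881| = 1.281
z = margin / u = 1.281 / 1.389
z = 0.9222

0.9222


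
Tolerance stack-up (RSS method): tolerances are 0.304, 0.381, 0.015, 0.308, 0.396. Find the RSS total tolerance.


RSS = sqrt(0.304^2 + 0.381^2 + 0.015^2 + 0.308^2 + 0.396^2)
= sqrt(0.489482)
= 0.6996

0.6996


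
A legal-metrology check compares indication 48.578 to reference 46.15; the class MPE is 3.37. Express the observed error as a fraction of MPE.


e = indication - reference = 48.578 - 46.15 = 2.4280
|e| = 2.4280
ratio = |e| / MPE = 2.4280 / 3.37
ratio = 0.7205

0.7205


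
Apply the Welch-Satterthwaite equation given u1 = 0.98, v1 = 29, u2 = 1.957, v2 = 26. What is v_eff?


uc = sqrt(u1^2 + u2^2) = sqrt(0.98^2 + 1.957^2) = 2.1886637
v_eff = uc^4 / (u1^4/v1 + u2^4/v2)
= 2.1886637^4 / (0.98^4/29 + 1.957^4/26)
= 22.946483 / 0.59594977
v_eff = 38.5041

38.5041


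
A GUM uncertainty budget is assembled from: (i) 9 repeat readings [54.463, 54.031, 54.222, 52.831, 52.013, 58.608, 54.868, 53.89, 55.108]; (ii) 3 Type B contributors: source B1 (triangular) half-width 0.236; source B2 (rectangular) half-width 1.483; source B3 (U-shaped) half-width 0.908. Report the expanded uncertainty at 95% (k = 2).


mean = (54.463 + 54.031 + 54.222 + 52.831 + 52.013 + 58.608 + 54.868 + 53.89 + 55.108) / 9 = 54.44822222
s = sqrt(sum((x - mean)^2)/(n-1)) = 1.8370516
u_A = s / sqrt(n) = 1.8370516 / sqrt(9) = 0.61235053
u_B1 = 0.236 / sqrt(6) = 0.096346597
u_B2 = 1.483 / sqrt(3) = 0.85621045
u_B3 = 0.908 / sqrt(2) = 0.64205296
uc = sqrt(0.61235053^2 + 0.096346597^2 + 0.85621045^2 + 0.64205296^2) = 1.2367636
U = k * uc = 2 * 1.2367636
U = 2.4735

2.4735


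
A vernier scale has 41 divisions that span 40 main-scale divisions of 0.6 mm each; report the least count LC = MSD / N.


LC = MSD / n_div
= 0.6 / 41
= 0.0146

0.0146


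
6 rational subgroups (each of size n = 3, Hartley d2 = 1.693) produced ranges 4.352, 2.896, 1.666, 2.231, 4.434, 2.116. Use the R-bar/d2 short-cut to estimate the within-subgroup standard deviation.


R_bar = (4.352 + 2.896 + 1.666 + 2.231 + 4.434 + 2.116) / 6
R_bar = 17.695 / 6 = 2.9491667
sigma_hat = R_bar / d2 = 2.9491667 / 1.693 = 1.7420

1.7420


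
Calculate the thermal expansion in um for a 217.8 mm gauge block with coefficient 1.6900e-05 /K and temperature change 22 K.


dL = L * alpha * dT
= 217.8 * 1.6900e-05 * 22
= 0.0809780 mm
dL_um = 0.0809780 * 1000 = 80.9780 um

80.9780


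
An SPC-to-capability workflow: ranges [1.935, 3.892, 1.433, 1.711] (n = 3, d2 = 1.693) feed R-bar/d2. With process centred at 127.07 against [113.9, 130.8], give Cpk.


R_bar = (1.935 + 3.892 + 1.433 + 1.711) / 4 = 2.24275
sigma = R_bar / d2 = 2.24275 / 1.693 = 1.3247194
Cp = (USL - LSL)/(6*sigma) = (130.8 - 113.9)/(6*1.3247194) = 2.1262
Cpu = (130.8 - 127.07)/(3*1.3247194) = 0.9386
Cpl = (127.07 - 113.9)/(3*1.3247194) = 3.3139
Cpk = min(Cpu, Cpl) = 0.9386

0.9386


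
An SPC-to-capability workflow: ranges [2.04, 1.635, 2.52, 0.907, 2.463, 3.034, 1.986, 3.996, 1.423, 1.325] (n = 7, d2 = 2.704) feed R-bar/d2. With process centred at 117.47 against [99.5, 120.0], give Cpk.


R_bar = (2.04 + 1.635 + 2.52 + 0.907 + 2.463 + 3.034 + 1.986 + 3.996 + 1.423 + 1.325) / 10 = 2.1329
sigma = R_bar / d2 = 2.1329 / 2.704 = 0.78879438
Cp = (USL - LSL)/(6*sigma) = (120.0 - 99.5)/(6*0.78879438) = 4.3315
Cpu = (120.0 - 117.47)/(3*0.78879438) = 1.0691
Cpl = (117.47 - 99.5)/(3*0.78879438) = 7.5939
Cpk = min(Cpu, Cpl) = 1.0691

1.0691


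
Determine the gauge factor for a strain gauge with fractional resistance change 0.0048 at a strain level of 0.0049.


GF = (dR/R) / epsilon
= 0.0048 / 0.0049
= 0.9796

0.9796


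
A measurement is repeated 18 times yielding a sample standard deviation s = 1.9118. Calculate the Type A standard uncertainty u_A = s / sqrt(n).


u_A = s / sqrt(n)
u_A = 1.9118 / sqrt(18)
u_A = 1.9118 / 4.2426407
u_A = 0.4506

0.4506


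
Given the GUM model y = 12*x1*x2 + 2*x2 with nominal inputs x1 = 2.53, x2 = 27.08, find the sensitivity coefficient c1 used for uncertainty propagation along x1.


y = 12*x1*x2 + 2*x2
dy/dx1 = 12*x2
Evaluate at x2 = 27.08: c1 = 12 * 27.08
c1 = 324.9600

324.9600


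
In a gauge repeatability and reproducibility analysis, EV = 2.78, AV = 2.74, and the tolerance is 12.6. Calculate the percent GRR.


GRR = sqrt(EV^2 + AV^2) = sqrt(2.78^2 + 2.74^2) = 3.9033319
%GRR = GRR / tol * 100 = 3.9033319 / 12.6 * 100
%GRR = 30.9788

30.9788


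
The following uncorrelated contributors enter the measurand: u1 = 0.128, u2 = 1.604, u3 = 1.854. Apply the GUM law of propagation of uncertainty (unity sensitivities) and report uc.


uc = sqrt(0.128^2 + 1.604^2 + 1.854^2)
uc = sqrt(6.026516)
uc = 2.4549

2.4549


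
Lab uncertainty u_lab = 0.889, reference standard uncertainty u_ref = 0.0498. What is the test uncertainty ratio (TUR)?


TUR = u_lab / u_ref
= 0.889 / 0.0498
= 17.8514

17.8514


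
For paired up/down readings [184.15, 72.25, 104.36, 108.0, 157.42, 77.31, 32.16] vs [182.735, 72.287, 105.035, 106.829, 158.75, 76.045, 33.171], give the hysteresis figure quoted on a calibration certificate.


|184.15 - 182.735| = 1.4150
|72.25 - 72.287| = 0.0370
|104.36 - 105.035| = 0.6750
|108.0 - 106.829| = 1.1710
|157.42 - 158.75| = 1.3300
|77.31 - 76.045| = 1.2650
|32.16 - 33.171| = 1.0110
hysteresis = max(diffs) = 1.4150

1.4150


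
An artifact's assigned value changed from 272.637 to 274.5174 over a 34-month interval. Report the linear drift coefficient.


rate = (v2 - v1) / months
= (274.5174 - 272.637) / 34
= 1.8804 / 34
= 0.0553

0.0553


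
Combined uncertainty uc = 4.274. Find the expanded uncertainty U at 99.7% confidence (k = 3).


U = k * uc
U = 3 * 4.274
U = 12.8220

12.8220


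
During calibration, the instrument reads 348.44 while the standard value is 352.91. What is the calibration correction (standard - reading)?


Correction = standard - reading
= 352.91 - 348.44
= 4.4700

4.4700


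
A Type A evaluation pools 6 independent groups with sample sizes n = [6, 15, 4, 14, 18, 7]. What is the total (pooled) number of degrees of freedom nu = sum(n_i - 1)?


nu = sum_i (n_i - 1)
nu = ((6 - 1) + (15 - 1) + (4 - 1) + (14 - 1) + (18 - 1) + (7 - 1))
nu = 5 + 14 + 3 + 13 + 17 + 6
nu = 58

58


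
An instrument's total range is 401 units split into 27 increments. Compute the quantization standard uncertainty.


resolution = range / divisions
resolution = 401 / 27 = 14.851852
u_res = resolution / (2*sqrt(3))
u_res = 14.851852 / 3.4641016
u_res = 4.2874

4.2874


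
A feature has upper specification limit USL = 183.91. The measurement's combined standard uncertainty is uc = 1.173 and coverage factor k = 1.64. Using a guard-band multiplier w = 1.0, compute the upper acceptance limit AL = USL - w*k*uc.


U = k * uc = 1.64 * 1.173 = 1.92372
guard band g = w * U = 1.0 * 1.92372 = 1.92372
AL = USL - g = 183.91 - 1.92372
AL = 181.9863

181.9863


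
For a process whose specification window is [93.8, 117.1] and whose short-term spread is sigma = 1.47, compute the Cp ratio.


Cp = (USL - LSL) / (6 * sigma)
= (117.1 - 93.8) / (6 * 1.47)
= 23.3000 / 8.8200
= 2.6417

2.6417


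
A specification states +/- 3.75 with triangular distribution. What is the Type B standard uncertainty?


u_B = half_width / sqrt(6)
u_B = 3.75 / 2.4494897
u_B = 1.5309

1.5309


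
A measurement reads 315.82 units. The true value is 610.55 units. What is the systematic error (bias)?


Systematic error = measured - true
= 315.82 - 610.55
= -294.7300

-294.7300


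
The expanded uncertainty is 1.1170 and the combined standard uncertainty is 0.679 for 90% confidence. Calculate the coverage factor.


k = U / uc
k = 1.1170 / 0.679
k = 1.645

1.645


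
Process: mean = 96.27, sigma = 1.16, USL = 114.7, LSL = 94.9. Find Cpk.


Cpu = (USL - mean) / (3*sigma) = (114.7 - 96.27) / (3*1.16) = 5.2960
Cpl = (mean - LSL) / (3*sigma) = (96.27 - 94.9) / (3*1.16) = 0.3937
Cpk = min(Cpu, Cpl) = 0.3937

0.3937


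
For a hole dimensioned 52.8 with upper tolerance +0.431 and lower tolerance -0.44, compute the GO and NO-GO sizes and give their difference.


GO = nominal - lower_tol (smallest hole = maximum material condition)
GO = 52.8 - 0.44 = 52.36
NO-GO = nominal + upper_tol (largest hole = least material condition)
NO-GO = 52.8 + 0.431 = 53.231
spread = NO-GO - GO = 53.231 - 52.36 = 0.8710

0.8710


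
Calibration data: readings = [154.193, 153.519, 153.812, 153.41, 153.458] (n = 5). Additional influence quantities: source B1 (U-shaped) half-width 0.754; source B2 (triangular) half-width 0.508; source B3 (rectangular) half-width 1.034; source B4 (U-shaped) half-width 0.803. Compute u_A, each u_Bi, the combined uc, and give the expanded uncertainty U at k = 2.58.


mean = (154.193 + 153.519 + 153.812 + 153.41 + 153.458) / 5 = 153.6784
s = sqrt(sum((x - mean)^2)/(n-1)) = 0.32737028
u_A = s / sqrt(n) = 0.32737028 / sqrt(5) = 0.14640444
u_B1 = 0.754 / sqrt(2) = 0.53315851
u_B2 = 0.508 / sqrt(6) = 0.20739013
u_B3 = 1.034 / sqrt(3) = 0.59698018
u_B4 = 0.803 / sqrt(2) = 0.56780675
uc = sqrt(0.14640444^2 + 0.53315851^2 + 0.20739013^2 + 0.59698018^2 + 0.56780675^2) = 1.0136532
U = k * uc = 2.58 * 1.0136532
U = 2.6152

2.6152


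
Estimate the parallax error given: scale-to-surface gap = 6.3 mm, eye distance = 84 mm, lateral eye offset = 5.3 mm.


error = h * offset / d
= 6.3 * 5.3 / 84
= 0.3975

0.3975


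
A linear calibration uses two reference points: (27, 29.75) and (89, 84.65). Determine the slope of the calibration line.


slope = (y2 - y1) / (x2 - x1)
= (84.65 - 29.75) / (89 - 27)
= 54.9000 / 62
= 0.8855

0.8855


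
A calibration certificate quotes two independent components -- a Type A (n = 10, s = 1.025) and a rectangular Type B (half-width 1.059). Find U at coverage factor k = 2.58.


u_A = s / sqrt(n) = 1.025 / sqrt(10) = 0.32413346
u_B = half_width / sqrt(3) = 1.059 / sqrt(3) = 0.61141394
uc = sqrt(u_A^2 + u_B^2) = sqrt(0.32413346^2 + 0.61141394^2) = 0.69201843
U = k * uc = 2.58 * 0.69201843
U = 1.7854

1.7854


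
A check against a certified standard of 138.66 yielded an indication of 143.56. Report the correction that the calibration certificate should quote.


Correction = standard - reading
= 138.66 - 143.56
= -4.9000

-4.9000


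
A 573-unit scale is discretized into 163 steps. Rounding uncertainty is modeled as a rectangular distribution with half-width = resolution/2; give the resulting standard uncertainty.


resolution = range / divisions
resolution = 573 / 163 = 3.5153374
u_res = resolution / (2*sqrt(3))
u_res = 3.5153374 / 3.4641016
u_res = 1.0148

1.0148


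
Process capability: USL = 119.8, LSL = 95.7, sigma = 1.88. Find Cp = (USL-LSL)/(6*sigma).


Cp = (USL - LSL) / (6 * sigma)
= (119.8 - 95.7) / (6 * 1.88)
= 24.1000 / 11.2800
= 2.1365

2.1365


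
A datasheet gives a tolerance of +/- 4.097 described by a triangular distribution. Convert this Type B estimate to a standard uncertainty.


u_B = half_width / sqrt(6)
u_B = 4.097 / 2.4494897
u_B = 1.6726

1.6726


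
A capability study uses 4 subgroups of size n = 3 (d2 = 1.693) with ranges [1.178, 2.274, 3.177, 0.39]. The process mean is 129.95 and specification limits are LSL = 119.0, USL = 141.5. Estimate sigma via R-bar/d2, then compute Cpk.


R_bar = (1.178 + 2.274 + 3.177 + 0.39) / 4 = 1.75475
sigma = R_bar / d2 = 1.75475 / 1.693 = 1.0364737
Cp = (USL - LSL)/(6*sigma) = (141.5 - 119.0)/(6*1.0364737) = 3.6180
Cpu = (141.5 - 129.95)/(3*1.0364737) = 3.7145
Cpl = (129.95 - 119.0)/(3*1.0364737) = 3.5216
Cpk = min(Cpu, Cpl) = 3.5216

3.5216


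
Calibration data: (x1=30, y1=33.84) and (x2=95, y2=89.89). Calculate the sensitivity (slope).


slope = (y2 - y1) / (x2 - x1)
= (89.89 - 33.84) / (95 - 30)
= 56.0500 / 65
= 0.8623

0.8623


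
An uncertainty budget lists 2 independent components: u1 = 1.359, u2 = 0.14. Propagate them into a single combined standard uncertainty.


uc = sqrt(1.359^2 + 0.14^2)
uc = sqrt(1.866481)
uc = 1.3662

1.3662


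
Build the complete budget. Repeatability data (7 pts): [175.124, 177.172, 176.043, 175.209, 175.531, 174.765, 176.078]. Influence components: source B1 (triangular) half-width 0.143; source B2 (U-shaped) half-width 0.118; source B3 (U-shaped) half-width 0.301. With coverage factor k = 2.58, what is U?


mean = (175.124 + 177.172 + 176.043 + 175.209 + 175.531 + 174.765 + 176.078) / 7 = 175.7031429
s = sqrt(sum((x - mean)^2)/(n-1)) = 0.80652453
u_A = s / sqrt(n) = 0.80652453 / sqrt(7) = 0.30483762
u_B1 = 0.143 / sqrt(6) = 0.058379506
u_B2 = 0.118 / sqrt(2) = 0.0834386
u_B3 = 0.301 / sqrt(2) = 0.21283914
uc = sqrt(0.30483762^2 + 0.058379506^2 + 0.0834386^2 + 0.21283914^2) = 0.38548235
U = k * uc = 2.58 * 0.38548235
U = 0.9945

0.9945


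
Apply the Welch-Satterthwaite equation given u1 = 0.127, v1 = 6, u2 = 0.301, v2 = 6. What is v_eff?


uc = sqrt(u1^2 + u2^2) = sqrt(0.127^2 + 0.301^2) = 0.32669558
v_eff = uc^4 / (u1^4/v1 + u2^4/v2)
= 0.32669558^4 / (0.127^4/6 + 0.301^4/6)
= 0.011391293 / 0.0014114476
v_eff = 8.0706

8.0706


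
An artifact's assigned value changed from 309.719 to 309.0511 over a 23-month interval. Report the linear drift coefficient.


rate = (v2 - v1) / months
= (309.0511 - 309.719) / 23
= -0.6679 / 23
= -0.0290

-0.0290


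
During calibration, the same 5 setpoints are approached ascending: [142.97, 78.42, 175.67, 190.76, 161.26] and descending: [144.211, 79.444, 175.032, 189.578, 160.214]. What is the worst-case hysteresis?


|142.97 - 144.211| = 1.2410
|78.42 - 79.444| = 1.0240
|175.67 - 175.032| = 0.6380
|190.76 - 189.578| = 1.1820
|161.26 - 160.214| = 1.0460
hysteresis = max(diffs) = 1.2410

1.2410


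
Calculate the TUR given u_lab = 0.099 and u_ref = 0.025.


TUR = u_lab / u_ref
= 0.099 / 0.025
= 3.9600

3.9600


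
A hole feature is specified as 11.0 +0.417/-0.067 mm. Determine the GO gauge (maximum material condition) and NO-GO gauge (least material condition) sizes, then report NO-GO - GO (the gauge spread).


GO = nominal - lower_tol (smallest hole = maximum material condition)
GO = 11.0 - 0.067 = 10.933
NO-GO = nominal + upper_tol (largest hole = least material condition)
NO-GO = 11.0 + 0.417 = 11.417
spread = NO-GO - GO = 11.417 - 10.933 = 0.4840

0.4840


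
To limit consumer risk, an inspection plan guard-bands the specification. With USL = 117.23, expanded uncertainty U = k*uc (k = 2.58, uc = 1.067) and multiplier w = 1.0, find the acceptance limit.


U = k * uc = 2.58 * 1.067 = 2.75286
guard band g = w * U = 1.0 * 2.75286 = 2.75286
AL = USL - g = 117.23 - 2.75286
AL = 114.4771

114.4771


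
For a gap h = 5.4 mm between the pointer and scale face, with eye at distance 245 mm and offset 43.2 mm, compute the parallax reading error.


error = h * offset / d
= 5.4 * 43.2 / 245
= 0.9522

0.9522


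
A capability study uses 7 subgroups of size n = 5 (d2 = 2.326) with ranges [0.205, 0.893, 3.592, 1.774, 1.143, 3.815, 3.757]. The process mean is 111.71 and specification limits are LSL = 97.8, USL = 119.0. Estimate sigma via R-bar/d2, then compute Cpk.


R_bar = (0.205 + 0.893 + 3.592 + 1.774 + 1.143 + 3.815 + 3.757) / 7 = 2.1684286
sigma = R_bar / d2 = 2.1684286 / 2.326 = 0.93225649
Cp = (USL - LSL)/(6*sigma) = (119.0 - 97.8)/(6*0.93225649) = 3.7901
Cpu = (119.0 - 111.71)/(3*0.93225649) = 2.6066
Cpl = (111.71 - 97.8)/(3*0.93225649) = 4.9736
Cpk = min(Cpu, Cpl) = 2.6066

2.6066


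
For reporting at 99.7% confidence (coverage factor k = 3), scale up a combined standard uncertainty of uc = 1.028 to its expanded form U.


U = k * uc
U = 3 * 1.028
U = 3.0840

3.0840


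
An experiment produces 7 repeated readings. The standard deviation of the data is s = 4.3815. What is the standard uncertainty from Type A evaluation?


u_A = s / sqrt(n)
u_A = 4.3815 / sqrt(7)
u_A = 4.3815 / 2.6457513
u_A = 1.6561

1.6561


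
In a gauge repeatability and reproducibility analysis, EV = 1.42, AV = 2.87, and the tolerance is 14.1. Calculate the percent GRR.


GRR = sqrt(EV^2 + AV^2) = sqrt(1.42^2 + 2.87^2) = 3.2020775
%GRR = GRR / tol * 100 = 3.2020775 / 14.1 * 100
%GRR = 22.7098

22.7098


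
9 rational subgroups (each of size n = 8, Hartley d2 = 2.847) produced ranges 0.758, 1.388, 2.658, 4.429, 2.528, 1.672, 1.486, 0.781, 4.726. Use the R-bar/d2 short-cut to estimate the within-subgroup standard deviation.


R_bar = (0.758 + 1.388 + 2.658 + 4.429 + 2.528 + 1.672 + 1.486 + 0.781 + 4.726) / 9
R_bar = 20.426 / 9 = 2.2695556
sigma_hat = R_bar / d2 = 2.2695556 / 2.847 = 0.7972

0.7972


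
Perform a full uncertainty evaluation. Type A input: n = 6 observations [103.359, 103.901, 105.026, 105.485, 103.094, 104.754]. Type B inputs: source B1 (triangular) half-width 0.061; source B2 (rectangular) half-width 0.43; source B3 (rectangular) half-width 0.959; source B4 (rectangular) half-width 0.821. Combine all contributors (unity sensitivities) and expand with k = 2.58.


mean = (103.359 + 103.901 + 105.026 + 105.485 + 103.094 + 104.754) / 6 = 104.2698333
s = sqrt(sum((x - mean)^2)/(n-1)) = 0.96240063
u_A = s / sqrt(n) = 0.96240063 / sqrt(6) = 0.39289841
u_B1 = 0.061 / sqrt(6) = 0.024903146
u_B2 = 0.43 / sqrt(3) = 0.24826062
u_B3 = 0.959 / sqrt(3) = 0.55367891
u_B4 = 0.821 / sqrt(3) = 0.47400457
uc = sqrt(0.39289841^2 + 0.024903146^2 + 0.24826062^2 + 0.55367891^2 + 0.47400457^2) = 0.86479092
U = k * uc = 2.58 * 0.86479092
U = 2.2312

2.2312


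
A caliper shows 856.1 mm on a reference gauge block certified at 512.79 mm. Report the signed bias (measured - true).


Systematic error = measured - true
= 856.1 - 512.79
= 343.3100

343.3100


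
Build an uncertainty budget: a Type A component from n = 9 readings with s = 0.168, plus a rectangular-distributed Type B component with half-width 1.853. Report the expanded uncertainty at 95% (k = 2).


u_A = s / sqrt(n) = 0.168 / sqrt(9) = 0.056
u_B = half_width / sqrt(3) = 1.853 / sqrt(3) = 1.06983
uc = sqrt(u_A^2 + u_B^2) = sqrt(0.056^2 + 1.06983^2) = 1.0712947
U = k * uc = 2 * 1.0712947
U = 2.1426

2.1426


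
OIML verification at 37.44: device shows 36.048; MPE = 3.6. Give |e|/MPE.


e = indication - reference = 36.048 - 37.44 = -1.3920
|e| = 1.3920
ratio = |e| / MPE = 1.3920 / 3.6
ratio = 0.3867

0.3867


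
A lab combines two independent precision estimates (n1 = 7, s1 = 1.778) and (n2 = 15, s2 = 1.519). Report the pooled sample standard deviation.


s_p = sqrt(((n1-1)*s1^2 + (n2-1)*s2^2) / (n1+n2-2))
numerator = (7-1)*1.778^2 + (15-1)*1.519^2 = 18.967704 + 32.303054 = 51.270758
denominator = 7 + 15 - 2 = 20
s_p^2 = 51.270758 / 20 = 2.5635379
s_p = sqrt(2.5635379) = 1.6011

1.6011
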